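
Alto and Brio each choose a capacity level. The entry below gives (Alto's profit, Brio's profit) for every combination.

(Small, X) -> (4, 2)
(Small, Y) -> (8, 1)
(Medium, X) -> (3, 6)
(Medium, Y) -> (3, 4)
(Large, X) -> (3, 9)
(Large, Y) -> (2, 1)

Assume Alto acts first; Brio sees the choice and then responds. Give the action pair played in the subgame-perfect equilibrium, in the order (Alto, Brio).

Backward induction with Alto moving first.
- Small: BR = X, leader payoff 4.
- Medium: BR = X, leader payoff 3.
- Large: BR = X, leader payoff 3.
Alto's induced payoffs are 4, 3, 3, so Alto commits to Small. Subgame-perfect outcome: (Small, X) with payoffs (4, 2).

(Small, X)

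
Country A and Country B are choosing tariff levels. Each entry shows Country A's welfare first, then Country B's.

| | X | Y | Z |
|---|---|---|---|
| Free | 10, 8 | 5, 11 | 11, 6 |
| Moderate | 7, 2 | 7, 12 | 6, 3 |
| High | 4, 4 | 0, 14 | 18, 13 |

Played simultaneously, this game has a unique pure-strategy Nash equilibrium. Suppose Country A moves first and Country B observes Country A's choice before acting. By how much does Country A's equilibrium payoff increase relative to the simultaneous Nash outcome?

Work backward from Country B's decision.
- Free → Country B plays Y (best of 8, 11, 6); Country A gets 5.
- Moderate → Country B plays Y (best of 2, 12, 3); Country A gets 7.
- High → Country B plays Y (best of 4, 14, 13); Country A gets 0.
Country A's induced payoffs are 5, 7, 0, so Country A commits to Moderate. Subgame-perfect outcome: (Moderate, Y) with payoffs (7, 12).
Now find the simultaneous Nash equilibrium.
Country A's best replies: X→Free; Y→Moderate; Z→High.
Country B's best replies: Free→Y; Moderate→Y; High→Y.
The unique mutual best reply is (Moderate, Y), giving (7, 12).
Country A's commitment gain: 7 − 7 = 0.

0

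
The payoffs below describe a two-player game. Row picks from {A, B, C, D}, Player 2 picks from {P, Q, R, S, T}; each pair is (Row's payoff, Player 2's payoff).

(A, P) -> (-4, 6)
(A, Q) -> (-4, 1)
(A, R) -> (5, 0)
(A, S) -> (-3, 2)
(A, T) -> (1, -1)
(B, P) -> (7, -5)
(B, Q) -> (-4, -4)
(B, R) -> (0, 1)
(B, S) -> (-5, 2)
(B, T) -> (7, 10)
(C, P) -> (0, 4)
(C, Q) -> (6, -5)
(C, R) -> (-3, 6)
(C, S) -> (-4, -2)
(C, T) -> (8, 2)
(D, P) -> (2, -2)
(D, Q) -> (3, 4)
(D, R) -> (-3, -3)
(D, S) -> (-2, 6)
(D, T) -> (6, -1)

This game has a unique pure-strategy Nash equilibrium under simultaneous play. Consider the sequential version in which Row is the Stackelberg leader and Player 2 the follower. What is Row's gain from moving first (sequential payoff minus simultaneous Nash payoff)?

9

Work backward from Player 2's decision.
- A → Player 2 plays P (best of 6, 1, 0, 2, -1); Row gets -4.
- B → Player 2 plays T (best of -5, -4, 1, 2, 10); Row gets 7.
- C → Player 2 plays R (best of 4, -5, 6, -2, 2); Row gets -3.
- D → Player 2 plays S (best of -2, 4, -3, 6, -1); Row gets -2.
Among -4, 7, -3, -2, the best is 7 at B. Subgame-perfect outcome: (B, T) with payoffs (7, 10).
Under simultaneous play:
Row's best replies: P→B; Q→C; R→A; S→D; T→C.
Player 2's best replies: A→P; B→T; C→R; D→S.
Only (D, S) has each player best-responding; Nash payoffs (-2, 6).
Row's commitment gain: 7 − -2 = 9.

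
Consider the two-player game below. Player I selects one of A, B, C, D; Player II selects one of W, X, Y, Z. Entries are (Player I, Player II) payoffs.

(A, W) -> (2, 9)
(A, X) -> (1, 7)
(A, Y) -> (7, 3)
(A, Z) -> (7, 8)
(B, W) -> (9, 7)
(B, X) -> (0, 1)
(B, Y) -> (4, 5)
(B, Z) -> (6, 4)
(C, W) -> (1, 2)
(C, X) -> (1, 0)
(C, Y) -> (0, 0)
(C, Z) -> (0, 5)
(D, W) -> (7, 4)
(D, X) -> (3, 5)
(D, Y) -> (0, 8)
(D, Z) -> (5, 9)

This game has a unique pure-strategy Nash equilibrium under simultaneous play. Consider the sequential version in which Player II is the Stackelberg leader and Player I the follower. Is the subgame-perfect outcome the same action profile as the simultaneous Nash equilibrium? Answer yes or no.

no

Backward induction with Player II moving first.
- W → Player I plays B (best of 2, 9, 1, 7); Player II gets 7.
- X → Player I plays D (best of 1, 0, 1, 3); Player II gets 5.
- Y → Player I plays A (best of 7, 4, 0, 0); Player II gets 3.
- Z → Player I plays A (best of 7, 6, 0, 5); Player II gets 8.
Maximizing over 7, 5, 3, 8, Player II chooses Z. Subgame-perfect outcome: (A, Z) with payoffs (7, 8).
For the simultaneous game, intersect best replies.
Player I's best replies: W→B; X→D; Y→A; Z→A.
Player II's best replies: A→W; B→W; C→Z; D→Z.
The unique mutual best reply is (B, W), giving (9, 7).
Sequential outcome (A, Z) differs from the Nash profile (B, W).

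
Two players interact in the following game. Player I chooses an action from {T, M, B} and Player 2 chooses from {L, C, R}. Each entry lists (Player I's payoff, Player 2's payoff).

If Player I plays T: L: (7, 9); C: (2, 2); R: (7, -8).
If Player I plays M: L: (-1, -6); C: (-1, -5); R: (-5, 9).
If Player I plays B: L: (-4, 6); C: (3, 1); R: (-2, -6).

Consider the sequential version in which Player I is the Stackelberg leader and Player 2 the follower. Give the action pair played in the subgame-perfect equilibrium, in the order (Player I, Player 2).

(T, L)

Player 2 best-responds to each possible Player I move:
- T: Player 2 compares 9, 2, -8 and picks L; Player I would get 7.
- M: Player 2 compares -6, -5, 9 and picks R; Player I would get -5.
- B: Player 2 compares 6, 1, -6 and picks L; Player I would get -4.
Among 7, -5, -4, the best is 7 at T. Subgame-perfect outcome: (T, L) with payoffs (7, 9).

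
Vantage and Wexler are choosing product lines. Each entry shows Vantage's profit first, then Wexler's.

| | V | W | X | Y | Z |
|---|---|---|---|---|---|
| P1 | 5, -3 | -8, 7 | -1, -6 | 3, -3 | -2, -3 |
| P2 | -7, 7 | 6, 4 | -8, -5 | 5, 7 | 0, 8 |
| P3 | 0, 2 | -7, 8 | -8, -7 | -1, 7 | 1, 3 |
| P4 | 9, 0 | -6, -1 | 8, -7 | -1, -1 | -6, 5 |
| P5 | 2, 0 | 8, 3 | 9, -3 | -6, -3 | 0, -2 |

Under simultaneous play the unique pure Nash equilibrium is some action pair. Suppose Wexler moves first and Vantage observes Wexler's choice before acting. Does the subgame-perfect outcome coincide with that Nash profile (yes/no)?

no

Solve by backward induction (Wexler leads).
- V: BR = P4, leader payoff 0.
- W: BR = P5, leader payoff 3.
- X: BR = P5, leader payoff -3.
- Y: BR = P2, leader payoff 7.
- Z: BR = P3, leader payoff 3.
Among 0, 3, -3, 7, 3, the best is 7 at Y. Subgame-perfect outcome: (P2, Y) with payoffs (5, 7).
Now find the simultaneous Nash equilibrium.
Vantage's best replies: V→P4; W→P5; X→P5; Y→P2; Z→P3.
Wexler's best replies: P1→W; P2→Z; P3→W; P4→Z; P5→W.
Only (P5, W) has each player best-responding; Nash payoffs (8, 3).
Sequential outcome (P2, Y) differs from the Nash profile (P5, W).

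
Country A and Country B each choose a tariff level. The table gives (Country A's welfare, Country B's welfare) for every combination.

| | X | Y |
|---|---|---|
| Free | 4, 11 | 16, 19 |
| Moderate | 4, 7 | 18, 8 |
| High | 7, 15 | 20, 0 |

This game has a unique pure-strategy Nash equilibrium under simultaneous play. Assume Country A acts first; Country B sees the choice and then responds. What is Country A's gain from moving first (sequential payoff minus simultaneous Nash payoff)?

Backward induction with Country A moving first.
- Free → Country B plays Y (best of 11, 19); Country A gets 16.
- Moderate → Country B plays Y (best of 7, 8); Country A gets 18.
- High → Country B plays X (best of 15, 0); Country A gets 7.
Country A's induced payoffs are 16, 18, 7, so Country A commits to Moderate. Subgame-perfect outcome: (Moderate, Y) with payoffs (18, 8).
Now find the simultaneous Nash equilibrium.
Country A's best replies: X→High; Y→High.
Country B's best replies: Free→Y; Moderate→Y; High→X.
The unique mutual best reply is (High, X), giving (7, 15).
Country A's commitment gain: 18 − 7 = 11.

11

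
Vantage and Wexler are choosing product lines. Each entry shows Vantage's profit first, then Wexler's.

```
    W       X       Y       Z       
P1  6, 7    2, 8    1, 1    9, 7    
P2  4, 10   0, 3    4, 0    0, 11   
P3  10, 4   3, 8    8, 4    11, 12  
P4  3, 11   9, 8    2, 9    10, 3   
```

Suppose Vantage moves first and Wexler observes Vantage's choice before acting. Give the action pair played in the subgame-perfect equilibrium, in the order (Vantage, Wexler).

(P3, Z)

Solve by backward induction (Vantage leads).
- P1 → Wexler plays X (best of 7, 8, 1, 7); Vantage gets 2.
- P2 → Wexler plays Z (best of 10, 3, 0, 11); Vantage gets 0.
- P3 → Wexler plays Z (best of 4, 8, 4, 12); Vantage gets 11.
- P4 → Wexler plays W (best of 11, 8, 9, 3); Vantage gets 3.
Vantage's induced payoffs are 2, 0, 11, 3, so Vantage commits to P3. Subgame-perfect outcome: (P3, Z) with payoffs (11, 12).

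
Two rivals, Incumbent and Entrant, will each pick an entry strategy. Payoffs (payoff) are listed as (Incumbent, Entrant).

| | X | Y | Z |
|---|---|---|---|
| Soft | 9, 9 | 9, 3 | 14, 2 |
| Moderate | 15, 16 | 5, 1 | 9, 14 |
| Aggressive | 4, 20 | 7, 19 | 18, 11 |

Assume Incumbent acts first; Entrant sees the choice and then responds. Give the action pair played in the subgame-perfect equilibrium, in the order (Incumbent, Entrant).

Backward induction with Incumbent moving first.
- Soft → Entrant plays X (best of 9, 3, 2); Incumbent gets 9.
- Moderate → Entrant plays X (best of 16, 1, 14); Incumbent gets 15.
- Aggressive → Entrant plays X (best of 20, 19, 11); Incumbent gets 4.
Incumbent's induced payoffs are 9, 15, 4, so Incumbent commits to Moderate. Subgame-perfect outcome: (Moderate, X) with payoffs (15, 16).

(Moderate, X)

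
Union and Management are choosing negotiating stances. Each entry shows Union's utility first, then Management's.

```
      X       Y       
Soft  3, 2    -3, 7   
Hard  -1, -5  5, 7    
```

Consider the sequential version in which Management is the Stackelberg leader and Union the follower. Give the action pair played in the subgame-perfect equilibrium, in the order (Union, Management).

Solve by backward induction (Management leads).
- X: Union compares 3, -1 and picks Soft; Management would get 2.
- Y: Union compares -3, 5 and picks Hard; Management would get 7.
Management's induced payoffs are 2, 7, so Management commits to Y. Subgame-perfect outcome: (Hard, Y) with payoffs (5, 7).

(Hard, Y)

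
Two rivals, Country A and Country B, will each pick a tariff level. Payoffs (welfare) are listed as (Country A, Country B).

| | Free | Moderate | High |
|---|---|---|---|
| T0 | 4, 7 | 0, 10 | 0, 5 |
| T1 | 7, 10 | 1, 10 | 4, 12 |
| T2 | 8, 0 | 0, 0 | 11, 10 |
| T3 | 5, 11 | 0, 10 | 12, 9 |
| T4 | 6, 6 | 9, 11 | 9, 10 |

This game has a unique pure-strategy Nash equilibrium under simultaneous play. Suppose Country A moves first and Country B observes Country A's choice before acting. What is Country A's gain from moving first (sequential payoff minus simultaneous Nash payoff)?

2

Backward induction with Country A moving first.
- T0: BR = Moderate, leader payoff 0.
- T1: BR = High, leader payoff 4.
- T2: BR = High, leader payoff 11.
- T3: BR = Free, leader payoff 5.
- T4: BR = Moderate, leader payoff 9.
Country A's induced payoffs are 0, 4, 11, 5, 9, so Country A commits to T2. Subgame-perfect outcome: (T2, High) with payoffs (11, 10).
Now find the simultaneous Nash equilibrium.
Country A's best replies: Free→T2; Moderate→T4; High→T3.
Country B's best replies: T0→Moderate; T1→High; T2→High; T3→Free; T4→Moderate.
Only (T4, Moderate) has each player best-responding; Nash payoffs (9, 11).
Country A's commitment gain: 11 − 9 = 2.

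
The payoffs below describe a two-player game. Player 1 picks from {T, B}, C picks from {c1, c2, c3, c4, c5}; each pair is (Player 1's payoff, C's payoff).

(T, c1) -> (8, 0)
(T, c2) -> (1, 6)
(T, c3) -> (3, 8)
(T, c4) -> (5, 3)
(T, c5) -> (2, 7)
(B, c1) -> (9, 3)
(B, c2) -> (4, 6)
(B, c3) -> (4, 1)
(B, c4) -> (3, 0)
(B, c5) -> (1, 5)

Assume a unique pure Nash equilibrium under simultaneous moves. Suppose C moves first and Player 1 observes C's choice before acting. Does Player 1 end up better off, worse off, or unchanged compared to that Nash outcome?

Solve by backward induction (C leads).
- c1: Player 1 compares 8, 9 and picks B; C would get 3.
- c2: Player 1 compares 1, 4 and picks B; C would get 6.
- c3: Player 1 compares 3, 4 and picks B; C would get 1.
- c4: Player 1 compares 5, 3 and picks T; C would get 3.
- c5: Player 1 compares 2, 1 and picks T; C would get 7.
C's induced payoffs are 3, 6, 1, 3, 7, so C commits to c5. Subgame-perfect outcome: (T, c5) with payoffs (2, 7).
Now find the simultaneous Nash equilibrium.
Player 1's best replies: c1→B; c2→B; c3→B; c4→T; c5→T.
C's best replies: T→c3; B→c2.
Only (B, c2) has each player best-responding; Nash payoffs (4, 6).
Player 1 earns 2 sequentially versus 4 at the Nash outcome: worse off.

worse off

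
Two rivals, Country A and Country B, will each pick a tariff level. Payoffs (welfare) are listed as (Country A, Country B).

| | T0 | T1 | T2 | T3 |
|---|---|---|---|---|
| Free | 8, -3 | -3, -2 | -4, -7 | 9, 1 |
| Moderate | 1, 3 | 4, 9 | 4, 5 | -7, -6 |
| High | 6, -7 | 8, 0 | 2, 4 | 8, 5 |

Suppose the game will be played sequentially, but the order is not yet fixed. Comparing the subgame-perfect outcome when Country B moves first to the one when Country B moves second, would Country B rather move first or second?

first

If Country A leads: Country B's best replies are Free→T3, Moderate→T1, High→T3; Country A's induced payoffs 9, 4, 8; outcome (Free, T3), payoffs (9, 1).
If Country B leads: Country A's best replies are T0→Free, T1→High, T2→Moderate, T3→Free; Country B's induced payoffs -3, 0, 5, 1; outcome (Moderate, T2), payoffs (4, 5).
Country B gets 5 moving first and 1 moving second, so Country B prefers to move first.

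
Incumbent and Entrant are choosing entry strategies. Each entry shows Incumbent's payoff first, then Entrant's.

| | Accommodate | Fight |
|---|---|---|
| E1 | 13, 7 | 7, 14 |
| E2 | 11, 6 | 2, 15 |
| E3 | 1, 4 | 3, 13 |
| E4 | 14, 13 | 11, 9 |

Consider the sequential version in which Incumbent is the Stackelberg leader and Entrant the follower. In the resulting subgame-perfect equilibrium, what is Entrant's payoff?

Entrant best-responds to each possible Incumbent move:
- E1: BR = Fight, leader payoff 7.
- E2: BR = Fight, leader payoff 2.
- E3: BR = Fight, leader payoff 3.
- E4: BR = Accommodate, leader payoff 14.
Maximizing over 7, 2, 3, 14, Incumbent chooses E4. Subgame-perfect outcome: (E4, Accommodate) with payoffs (14, 13).

13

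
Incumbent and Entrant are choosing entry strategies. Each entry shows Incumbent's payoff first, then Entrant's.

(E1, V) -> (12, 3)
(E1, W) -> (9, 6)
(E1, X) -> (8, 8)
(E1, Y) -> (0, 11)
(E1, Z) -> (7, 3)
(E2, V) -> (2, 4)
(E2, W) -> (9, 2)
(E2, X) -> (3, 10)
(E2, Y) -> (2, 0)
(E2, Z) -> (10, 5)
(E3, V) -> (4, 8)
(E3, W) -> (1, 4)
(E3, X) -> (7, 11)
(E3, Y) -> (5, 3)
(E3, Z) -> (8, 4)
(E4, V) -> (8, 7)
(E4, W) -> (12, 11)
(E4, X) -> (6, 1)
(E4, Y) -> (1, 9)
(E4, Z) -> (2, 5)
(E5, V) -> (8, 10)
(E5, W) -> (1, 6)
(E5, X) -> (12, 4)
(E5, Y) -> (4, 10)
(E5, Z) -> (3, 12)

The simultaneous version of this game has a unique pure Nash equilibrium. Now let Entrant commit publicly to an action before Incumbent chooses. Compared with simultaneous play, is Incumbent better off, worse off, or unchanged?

unchanged

Solve by backward induction (Entrant leads).
- V: BR = E1, leader payoff 3.
- W: BR = E4, leader payoff 11.
- X: BR = E5, leader payoff 4.
- Y: BR = E3, leader payoff 3.
- Z: BR = E2, leader payoff 5.
Entrant's induced payoffs are 3, 11, 4, 3, 5, so Entrant commits to W. Subgame-perfect outcome: (E4, W) with payoffs (12, 11).
Under simultaneous play:
Incumbent's best replies: V→E1; W→E4; X→E5; Y→E3; Z→E2.
Entrant's best replies: E1→Y; E2→X; E3→X; E4→W; E5→Z.
The unique mutual best reply is (E4, W), giving (12, 11).
Incumbent earns 12 sequentially versus 12 at the Nash outcome: unchanged.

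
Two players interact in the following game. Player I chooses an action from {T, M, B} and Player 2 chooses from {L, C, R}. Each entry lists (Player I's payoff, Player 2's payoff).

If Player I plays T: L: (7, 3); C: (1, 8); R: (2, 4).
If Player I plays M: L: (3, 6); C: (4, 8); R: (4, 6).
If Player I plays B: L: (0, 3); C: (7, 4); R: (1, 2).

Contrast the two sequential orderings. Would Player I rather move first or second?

If Player I leads: Player 2's best replies are T→C, M→C, B→C; Player I's induced payoffs 1, 4, 7; outcome (B, C), payoffs (7, 4).
If Player 2 leads: Player I's best replies are L→T, C→B, R→M; Player 2's induced payoffs 3, 4, 6; outcome (M, R), payoffs (4, 6).
Player I gets 7 moving first and 4 moving second, so Player I prefers to move first.

first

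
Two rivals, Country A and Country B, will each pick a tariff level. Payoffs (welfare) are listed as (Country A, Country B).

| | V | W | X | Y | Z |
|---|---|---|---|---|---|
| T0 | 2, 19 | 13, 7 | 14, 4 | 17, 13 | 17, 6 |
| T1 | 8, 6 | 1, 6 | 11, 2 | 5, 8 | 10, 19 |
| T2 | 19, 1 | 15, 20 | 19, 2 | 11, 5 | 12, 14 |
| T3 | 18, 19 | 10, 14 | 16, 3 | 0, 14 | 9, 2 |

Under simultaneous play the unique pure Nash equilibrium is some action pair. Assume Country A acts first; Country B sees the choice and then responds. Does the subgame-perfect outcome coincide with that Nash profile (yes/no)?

no

Backward induction with Country A moving first.
- T0: Country B compares 19, 7, 4, 13, 6 and picks V; Country A would get 2.
- T1: Country B compares 6, 6, 2, 8, 19 and picks Z; Country A would get 10.
- T2: Country B compares 1, 20, 2, 5, 14 and picks W; Country A would get 15.
- T3: Country B compares 19, 14, 3, 14, 2 and picks V; Country A would get 18.
Maximizing over 2, 10, 15, 18, Country A chooses T3. Subgame-perfect outcome: (T3, V) with payoffs (18, 19).
Under simultaneous play:
Country A's best replies: V→T2; W→T2; X→T2; Y→T0; Z→T0.
Country B's best replies: T0→V; T1→Z; T2→W; T3→V.
The unique mutual best reply is (T2, W), giving (15, 20).
Sequential outcome (T3, V) differs from the Nash profile (T2, W).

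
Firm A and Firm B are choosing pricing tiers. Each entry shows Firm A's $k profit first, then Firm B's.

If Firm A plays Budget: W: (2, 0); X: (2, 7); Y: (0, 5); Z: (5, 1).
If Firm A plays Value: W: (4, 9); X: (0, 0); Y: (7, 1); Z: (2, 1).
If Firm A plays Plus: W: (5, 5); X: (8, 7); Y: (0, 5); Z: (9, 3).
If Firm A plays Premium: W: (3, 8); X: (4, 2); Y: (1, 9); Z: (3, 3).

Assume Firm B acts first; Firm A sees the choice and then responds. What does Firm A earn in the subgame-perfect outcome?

Firm A best-responds to each possible Firm B move:
- W: Firm A compares 2, 4, 5, 3 and picks Plus; Firm B would get 5.
- X: Firm A compares 2, 0, 8, 4 and picks Plus; Firm B would get 7.
- Y: Firm A compares 0, 7, 0, 1 and picks Value; Firm B would get 1.
- Z: Firm A compares 5, 2, 9, 3 and picks Plus; Firm B would get 3.
Firm B's induced payoffs are 5, 7, 1, 3, so Firm B commits to X. Subgame-perfect outcome: (Plus, X) with payoffs (8, 7).

8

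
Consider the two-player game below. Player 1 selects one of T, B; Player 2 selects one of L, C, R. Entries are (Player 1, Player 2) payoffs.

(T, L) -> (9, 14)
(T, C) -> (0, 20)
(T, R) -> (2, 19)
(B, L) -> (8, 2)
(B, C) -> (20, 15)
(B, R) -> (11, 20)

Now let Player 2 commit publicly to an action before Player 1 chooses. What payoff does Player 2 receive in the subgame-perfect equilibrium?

20

Solve by backward induction (Player 2 leads).
- L: Player 1 compares 9, 8 and picks T; Player 2 would get 14.
- C: Player 1 compares 0, 20 and picks B; Player 2 would get 15.
- R: Player 1 compares 2, 11 and picks B; Player 2 would get 20.
Player 2's induced payoffs are 14, 15, 20, so Player 2 commits to R. Subgame-perfect outcome: (B, R) with payoffs (11, 20).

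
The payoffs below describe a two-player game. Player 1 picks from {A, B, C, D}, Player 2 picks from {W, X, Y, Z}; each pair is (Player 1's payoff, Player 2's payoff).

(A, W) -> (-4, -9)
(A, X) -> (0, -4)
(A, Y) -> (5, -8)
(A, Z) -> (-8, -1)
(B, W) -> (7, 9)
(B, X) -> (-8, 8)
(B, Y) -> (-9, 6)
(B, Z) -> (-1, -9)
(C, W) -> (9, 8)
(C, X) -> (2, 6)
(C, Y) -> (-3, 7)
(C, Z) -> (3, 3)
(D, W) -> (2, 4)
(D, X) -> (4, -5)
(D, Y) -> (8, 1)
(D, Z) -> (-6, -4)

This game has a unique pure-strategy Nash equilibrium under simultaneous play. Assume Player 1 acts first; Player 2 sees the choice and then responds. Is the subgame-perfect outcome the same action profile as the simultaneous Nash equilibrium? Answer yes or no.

yes

Work backward from Player 2's decision.
- A → Player 2 plays Z (best of -9, -4, -8, -1); Player 1 gets -8.
- B → Player 2 plays W (best of 9, 8, 6, -9); Player 1 gets 7.
- C → Player 2 plays W (best of 8, 6, 7, 3); Player 1 gets 9.
- D → Player 2 plays W (best of 4, -5, 1, -4); Player 1 gets 2.
Maximizing over -8, 7, 9, 2, Player 1 chooses C. Subgame-perfect outcome: (C, W) with payoffs (9, 8).
Under simultaneous play:
Player 1's best replies: W→C; X→D; Y→D; Z→C.
Player 2's best replies: A→Z; B→W; C→W; D→W.
The unique mutual best reply is (C, W), giving (9, 8).
Sequential outcome (C, W) coincides with the Nash profile (C, W).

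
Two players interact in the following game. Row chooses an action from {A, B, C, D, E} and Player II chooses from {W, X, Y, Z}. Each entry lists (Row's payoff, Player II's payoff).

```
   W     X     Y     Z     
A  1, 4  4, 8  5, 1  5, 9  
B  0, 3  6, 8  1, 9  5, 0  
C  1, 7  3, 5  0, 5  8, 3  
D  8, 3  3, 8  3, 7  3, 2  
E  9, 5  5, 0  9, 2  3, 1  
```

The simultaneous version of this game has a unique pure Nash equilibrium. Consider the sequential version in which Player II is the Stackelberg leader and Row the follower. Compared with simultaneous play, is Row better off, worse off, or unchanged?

Solve by backward induction (Player II leads).
- W: BR = E, leader payoff 5.
- X: BR = B, leader payoff 8.
- Y: BR = E, leader payoff 2.
- Z: BR = C, leader payoff 3.
Among 5, 8, 2, 3, the best is 8 at X. Subgame-perfect outcome: (B, X) with payoffs (6, 8).
Under simultaneous play:
Row's best replies: W→E; X→B; Y→E; Z→C.
Player II's best replies: A→Z; B→Y; C→W; D→X; E→W.
Only (E, W) has each player best-responding; Nash payoffs (9, 5).
Row earns 6 sequentially versus 9 at the Nash outcome: worse off.

worse off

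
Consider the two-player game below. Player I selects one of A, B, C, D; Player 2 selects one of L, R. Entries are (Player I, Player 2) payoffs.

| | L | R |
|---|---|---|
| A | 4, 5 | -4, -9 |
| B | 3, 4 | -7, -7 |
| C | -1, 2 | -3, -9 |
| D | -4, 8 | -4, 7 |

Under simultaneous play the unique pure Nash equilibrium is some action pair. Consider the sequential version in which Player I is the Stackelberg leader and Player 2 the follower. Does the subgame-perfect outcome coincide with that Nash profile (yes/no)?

Work backward from Player 2's decision.
- A → Player 2 plays L (best of 5, -9); Player I gets 4.
- B → Player 2 plays L (best of 4, -7); Player I gets 3.
- C → Player 2 plays L (best of 2, -9); Player I gets -1.
- D → Player 2 plays L (best of 8, 7); Player I gets -4.
Maximizing over 4, 3, -1, -4, Player I chooses A. Subgame-perfect outcome: (A, L) with payoffs (4, 5).
For the simultaneous game, intersect best replies.
Player I's best replies: L→A; R→C.
Player 2's best replies: A→L; B→L; C→L; D→L.
The unique mutual best reply is (A, L), giving (4, 5).
Sequential outcome (A, L) coincides with the Nash profile (A, L).

yes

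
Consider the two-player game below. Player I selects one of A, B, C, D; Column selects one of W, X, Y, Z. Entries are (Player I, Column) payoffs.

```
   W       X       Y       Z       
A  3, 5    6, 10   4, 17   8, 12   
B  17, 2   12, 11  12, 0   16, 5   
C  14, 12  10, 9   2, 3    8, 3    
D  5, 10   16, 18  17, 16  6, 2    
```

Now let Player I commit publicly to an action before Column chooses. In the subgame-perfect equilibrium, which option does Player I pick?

D

Backward induction with Player I moving first.
- A: Column compares 5, 10, 17, 12 and picks Y; Player I would get 4.
- B: Column compares 2, 11, 0, 5 and picks X; Player I would get 12.
- C: Column compares 12, 9, 3, 3 and picks W; Player I would get 14.
- D: Column compares 10, 18, 16, 2 and picks X; Player I would get 16.
Among 4, 12, 14, 16, the best is 16 at D. Subgame-perfect outcome: (D, X) with payoffs (16, 18).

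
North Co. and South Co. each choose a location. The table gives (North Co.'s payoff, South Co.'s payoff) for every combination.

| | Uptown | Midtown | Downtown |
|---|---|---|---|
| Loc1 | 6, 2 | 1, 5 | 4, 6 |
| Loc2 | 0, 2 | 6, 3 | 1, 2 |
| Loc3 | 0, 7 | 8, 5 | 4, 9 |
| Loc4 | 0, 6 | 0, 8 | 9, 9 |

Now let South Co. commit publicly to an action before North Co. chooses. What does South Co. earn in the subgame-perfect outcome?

9

Solve by backward induction (South Co. leads).
- Uptown: BR = Loc1, leader payoff 2.
- Midtown: BR = Loc3, leader payoff 5.
- Downtown: BR = Loc4, leader payoff 9.
South Co.'s induced payoffs are 2, 5, 9, so South Co. commits to Downtown. Subgame-perfect outcome: (Loc4, Downtown) with payoffs (9, 9).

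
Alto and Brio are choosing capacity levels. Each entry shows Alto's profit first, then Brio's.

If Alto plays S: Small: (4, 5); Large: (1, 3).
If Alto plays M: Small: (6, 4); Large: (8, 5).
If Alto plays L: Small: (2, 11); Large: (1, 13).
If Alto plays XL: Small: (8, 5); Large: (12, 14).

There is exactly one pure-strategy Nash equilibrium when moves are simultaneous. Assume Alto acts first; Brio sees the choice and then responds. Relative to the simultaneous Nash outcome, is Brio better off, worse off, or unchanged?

unchanged

Backward induction with Alto moving first.
- S: BR = Small, leader payoff 4.
- M: BR = Large, leader payoff 8.
- L: BR = Large, leader payoff 1.
- XL: BR = Large, leader payoff 12.
Alto's induced payoffs are 4, 8, 1, 12, so Alto commits to XL. Subgame-perfect outcome: (XL, Large) with payoffs (12, 14).
For the simultaneous game, intersect best replies.
Alto's best replies: Small→XL; Large→XL.
Brio's best replies: S→Small; M→Large; L→Large; XL→Large.
The unique mutual best reply is (XL, Large), giving (12, 14).
Brio earns 14 sequentially versus 14 at the Nash outcome: unchanged.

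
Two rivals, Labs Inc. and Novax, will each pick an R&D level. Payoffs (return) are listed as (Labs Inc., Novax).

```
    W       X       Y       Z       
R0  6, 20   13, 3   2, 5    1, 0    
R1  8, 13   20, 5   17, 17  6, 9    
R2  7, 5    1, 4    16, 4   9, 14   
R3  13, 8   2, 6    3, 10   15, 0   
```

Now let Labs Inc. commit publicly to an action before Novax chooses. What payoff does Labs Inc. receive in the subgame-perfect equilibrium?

Solve by backward induction (Labs Inc. leads).
- R0: BR = W, leader payoff 6.
- R1: BR = Y, leader payoff 17.
- R2: BR = Z, leader payoff 9.
- R3: BR = Y, leader payoff 3.
Labs Inc.'s induced payoffs are 6, 17, 9, 3, so Labs Inc. commits to R1. Subgame-perfect outcome: (R1, Y) with payoffs (17, 17).

17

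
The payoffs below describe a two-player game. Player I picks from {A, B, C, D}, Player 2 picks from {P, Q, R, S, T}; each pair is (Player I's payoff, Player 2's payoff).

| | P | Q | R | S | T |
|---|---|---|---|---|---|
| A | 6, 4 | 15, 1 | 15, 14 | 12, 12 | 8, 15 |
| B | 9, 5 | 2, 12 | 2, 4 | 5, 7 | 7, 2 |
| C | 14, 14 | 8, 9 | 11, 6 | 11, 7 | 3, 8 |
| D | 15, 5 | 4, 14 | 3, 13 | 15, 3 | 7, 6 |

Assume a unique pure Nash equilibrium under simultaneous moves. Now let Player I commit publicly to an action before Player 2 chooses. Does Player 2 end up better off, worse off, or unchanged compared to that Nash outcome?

Backward induction with Player I moving first.
- A: Player 2 compares 4, 1, 14, 12, 15 and picks T; Player I would get 8.
- B: Player 2 compares 5, 12, 4, 7, 2 and picks Q; Player I would get 2.
- C: Player 2 compares 14, 9, 6, 7, 8 and picks P; Player I would get 14.
- D: Player 2 compares 5, 14, 13, 3, 6 and picks Q; Player I would get 4.
Player I's induced payoffs are 8, 2, 14, 4, so Player I commits to C. Subgame-perfect outcome: (C, P) with payoffs (14, 14).
Now find the simultaneous Nash equilibrium.
Player I's best replies: P→D; Q→A; R→A; S→D; T→A.
Player 2's best replies: A→T; B→Q; C→P; D→Q.
The unique mutual best reply is (A, T), giving (8, 15).
Player 2 earns 14 sequentially versus 15 at the Nash outcome: worse off.

worse off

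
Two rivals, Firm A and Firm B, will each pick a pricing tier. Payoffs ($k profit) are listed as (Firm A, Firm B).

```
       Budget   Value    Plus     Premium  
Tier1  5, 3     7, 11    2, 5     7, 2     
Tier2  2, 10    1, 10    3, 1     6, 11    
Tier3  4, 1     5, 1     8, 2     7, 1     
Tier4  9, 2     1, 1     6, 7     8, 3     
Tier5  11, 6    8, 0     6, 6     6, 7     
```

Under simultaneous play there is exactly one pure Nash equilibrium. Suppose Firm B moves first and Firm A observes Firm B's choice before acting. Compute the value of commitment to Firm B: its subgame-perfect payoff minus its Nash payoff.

Firm A best-responds to each possible Firm B move:
- Budget: Firm A compares 5, 2, 4, 9, 11 and picks Tier5; Firm B would get 6.
- Value: Firm A compares 7, 1, 5, 1, 8 and picks Tier5; Firm B would get 0.
- Plus: Firm A compares 2, 3, 8, 6, 6 and picks Tier3; Firm B would get 2.
- Premium: Firm A compares 7, 6, 7, 8, 6 and picks Tier4; Firm B would get 3.
Firm B's induced payoffs are 6, 0, 2, 3, so Firm B commits to Budget. Subgame-perfect outcome: (Tier5, Budget) with payoffs (11, 6).
Now find the simultaneous Nash equilibrium.
Firm A's best replies: Budget→Tier5; Value→Tier5; Plus→Tier3; Premium→Tier4.
Firm B's best replies: Tier1→Value; Tier2→Premium; Tier3→Plus; Tier4→Plus; Tier5→Premium.
The unique mutual best reply is (Tier3, Plus), giving (8, 2).
Firm B's commitment gain: 6 − 2 = 4.

4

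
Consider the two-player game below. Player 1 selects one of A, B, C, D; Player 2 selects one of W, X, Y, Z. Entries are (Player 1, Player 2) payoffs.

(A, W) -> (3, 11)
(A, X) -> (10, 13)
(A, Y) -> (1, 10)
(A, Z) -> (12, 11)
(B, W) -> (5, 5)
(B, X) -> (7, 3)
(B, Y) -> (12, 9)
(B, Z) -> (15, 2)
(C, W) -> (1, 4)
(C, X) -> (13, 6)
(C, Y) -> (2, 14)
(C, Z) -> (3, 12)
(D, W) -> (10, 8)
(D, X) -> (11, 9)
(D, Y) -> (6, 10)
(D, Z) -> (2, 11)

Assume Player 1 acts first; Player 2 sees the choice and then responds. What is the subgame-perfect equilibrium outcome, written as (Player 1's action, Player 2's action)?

Backward induction with Player 1 moving first.
- A: Player 2 compares 11, 13, 10, 11 and picks X; Player 1 would get 10.
- B: Player 2 compares 5, 3, 9, 2 and picks Y; Player 1 would get 12.
- C: Player 2 compares 4, 6, 14, 12 and picks Y; Player 1 would get 2.
- D: Player 2 compares 8, 9, 10, 11 and picks Z; Player 1 would get 2.
Player 1's induced payoffs are 10, 12, 2, 2, so Player 1 commits to B. Subgame-perfect outcome: (B, Y) with payoffs (12, 9).

(B, Y)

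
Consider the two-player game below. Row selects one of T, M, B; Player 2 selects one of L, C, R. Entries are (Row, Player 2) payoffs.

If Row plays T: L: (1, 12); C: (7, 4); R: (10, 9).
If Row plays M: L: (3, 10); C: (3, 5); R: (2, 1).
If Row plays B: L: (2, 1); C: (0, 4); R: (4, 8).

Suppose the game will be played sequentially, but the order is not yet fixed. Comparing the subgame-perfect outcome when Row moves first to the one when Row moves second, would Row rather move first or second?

If Row leads: Player 2's best replies are T→L, M→L, B→R; Row's induced payoffs 1, 3, 4; outcome (B, R), payoffs (4, 8).
If Player 2 leads: Row's best replies are L→M, C→T, R→T; Player 2's induced payoffs 10, 4, 9; outcome (M, L), payoffs (3, 10).
Row gets 4 moving first and 3 moving second, so Row prefers to move first.

first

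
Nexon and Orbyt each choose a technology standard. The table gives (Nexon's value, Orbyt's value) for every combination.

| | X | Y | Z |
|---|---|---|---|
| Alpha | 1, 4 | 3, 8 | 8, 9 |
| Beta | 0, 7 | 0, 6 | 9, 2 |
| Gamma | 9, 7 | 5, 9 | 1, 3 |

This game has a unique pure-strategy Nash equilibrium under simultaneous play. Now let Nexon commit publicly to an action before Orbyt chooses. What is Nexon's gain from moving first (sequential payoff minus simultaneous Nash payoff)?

Work backward from Orbyt's decision.
- Alpha: Orbyt compares 4, 8, 9 and picks Z; Nexon would get 8.
- Beta: Orbyt compares 7, 6, 2 and picks X; Nexon would get 0.
- Gamma: Orbyt compares 7, 9, 3 and picks Y; Nexon would get 5.
Nexon's induced payoffs are 8, 0, 5, so Nexon commits to Alpha. Subgame-perfect outcome: (Alpha, Z) with payoffs (8, 9).
Now find the simultaneous Nash equilibrium.
Nexon's best replies: X→Gamma; Y→Gamma; Z→Beta.
Orbyt's best replies: Alpha→Z; Beta→X; Gamma→Y.
The unique mutual best reply is (Gamma, Y), giving (5, 9).
Nexon's commitment gain: 8 − 5 = 3.

3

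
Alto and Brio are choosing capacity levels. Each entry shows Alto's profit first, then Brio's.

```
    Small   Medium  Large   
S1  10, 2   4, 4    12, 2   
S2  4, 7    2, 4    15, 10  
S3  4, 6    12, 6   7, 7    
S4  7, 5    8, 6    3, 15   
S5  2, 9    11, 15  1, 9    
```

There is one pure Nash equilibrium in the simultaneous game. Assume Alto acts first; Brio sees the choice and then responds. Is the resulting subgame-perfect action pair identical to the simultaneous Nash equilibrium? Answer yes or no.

Backward induction with Alto moving first.
- S1 → Brio plays Medium (best of 2, 4, 2); Alto gets 4.
- S2 → Brio plays Large (best of 7, 4, 10); Alto gets 15.
- S3 → Brio plays Large (best of 6, 6, 7); Alto gets 7.
- S4 → Brio plays Large (best of 5, 6, 15); Alto gets 3.
- S5 → Brio plays Medium (best of 9, 15, 9); Alto gets 11.
Alto's induced payoffs are 4, 15, 7, 3, 11, so Alto commits to S2. Subgame-perfect outcome: (S2, Large) with payoffs (15, 10).
Under simultaneous play:
Alto's best replies: Small→S1; Medium→S3; Large→S2.
Brio's best replies: S1→Medium; S2→Large; S3→Large; S4→Large; S5→Medium.
The unique mutual best reply is (S2, Large), giving (15, 10).
Sequential outcome (S2, Large) coincides with the Nash profile (S2, Large).

yes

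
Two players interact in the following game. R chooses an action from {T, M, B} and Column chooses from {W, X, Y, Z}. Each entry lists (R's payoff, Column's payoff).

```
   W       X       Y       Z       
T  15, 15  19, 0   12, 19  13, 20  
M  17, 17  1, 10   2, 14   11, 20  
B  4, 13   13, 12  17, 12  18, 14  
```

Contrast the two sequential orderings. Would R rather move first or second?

first

If R leads: Column's best replies are T→Z, M→Z, B→Z; R's induced payoffs 13, 11, 18; outcome (B, Z), payoffs (18, 14).
If Column leads: R's best replies are W→M, X→T, Y→B, Z→B; Column's induced payoffs 17, 0, 12, 14; outcome (M, W), payoffs (17, 17).
R gets 18 moving first and 17 moving second, so R prefers to move first.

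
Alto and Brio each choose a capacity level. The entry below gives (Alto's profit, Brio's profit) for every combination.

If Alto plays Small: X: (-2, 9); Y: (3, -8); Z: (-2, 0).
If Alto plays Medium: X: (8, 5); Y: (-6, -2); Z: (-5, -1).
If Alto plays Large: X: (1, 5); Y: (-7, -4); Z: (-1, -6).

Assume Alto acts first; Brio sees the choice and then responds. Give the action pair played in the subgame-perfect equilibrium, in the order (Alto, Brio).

(Medium, X)

Solve by backward induction (Alto leads).
- Small: Brio compares 9, -8, 0 and picks X; Alto would get -2.
- Medium: Brio compares 5, -2, -1 and picks X; Alto would get 8.
- Large: Brio compares 5, -4, -6 and picks X; Alto would get 1.
Maximizing over -2, 8, 1, Alto chooses Medium. Subgame-perfect outcome: (Medium, X) with payoffs (8, 5).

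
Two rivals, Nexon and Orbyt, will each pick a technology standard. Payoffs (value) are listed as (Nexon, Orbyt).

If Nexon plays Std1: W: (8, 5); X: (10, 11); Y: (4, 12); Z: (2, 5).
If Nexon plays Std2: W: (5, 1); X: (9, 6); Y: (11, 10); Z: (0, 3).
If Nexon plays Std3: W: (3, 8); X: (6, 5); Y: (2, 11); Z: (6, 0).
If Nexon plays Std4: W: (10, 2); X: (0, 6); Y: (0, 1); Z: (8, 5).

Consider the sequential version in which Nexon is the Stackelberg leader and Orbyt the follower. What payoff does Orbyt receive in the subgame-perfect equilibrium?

Solve by backward induction (Nexon leads).
- Std1 → Orbyt plays Y (best of 5, 11, 12, 5); Nexon gets 4.
- Std2 → Orbyt plays Y (best of 1, 6, 10, 3); Nexon gets 11.
- Std3 → Orbyt plays Y (best of 8, 5, 11, 0); Nexon gets 2.
- Std4 → Orbyt plays X (best of 2, 6, 1, 5); Nexon gets 0.
Nexon's induced payoffs are 4, 11, 2, 0, so Nexon commits to Std2. Subgame-perfect outcome: (Std2, Y) with payoffs (11, 10).

10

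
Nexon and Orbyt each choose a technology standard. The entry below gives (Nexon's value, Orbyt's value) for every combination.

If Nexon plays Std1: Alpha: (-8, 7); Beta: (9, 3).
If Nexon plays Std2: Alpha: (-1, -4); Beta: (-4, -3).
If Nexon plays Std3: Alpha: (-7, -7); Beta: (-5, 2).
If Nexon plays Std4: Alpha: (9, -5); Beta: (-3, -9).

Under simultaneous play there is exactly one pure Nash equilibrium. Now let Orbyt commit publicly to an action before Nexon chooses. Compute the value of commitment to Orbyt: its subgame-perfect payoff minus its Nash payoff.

8

Nexon best-responds to each possible Orbyt move:
- Alpha: BR = Std4, leader payoff -5.
- Beta: BR = Std1, leader payoff 3.
Orbyt's induced payoffs are -5, 3, so Orbyt commits to Beta. Subgame-perfect outcome: (Std1, Beta) with payoffs (9, 3).
Under simultaneous play:
Nexon's best replies: Alpha→Std4; Beta→Std1.
Orbyt's best replies: Std1→Alpha; Std2→Beta; Std3→Beta; Std4→Alpha.
Only (Std4, Alpha) has each player best-responding; Nash payoffs (9, -5).
Orbyt's commitment gain: 3 − -5 = 8.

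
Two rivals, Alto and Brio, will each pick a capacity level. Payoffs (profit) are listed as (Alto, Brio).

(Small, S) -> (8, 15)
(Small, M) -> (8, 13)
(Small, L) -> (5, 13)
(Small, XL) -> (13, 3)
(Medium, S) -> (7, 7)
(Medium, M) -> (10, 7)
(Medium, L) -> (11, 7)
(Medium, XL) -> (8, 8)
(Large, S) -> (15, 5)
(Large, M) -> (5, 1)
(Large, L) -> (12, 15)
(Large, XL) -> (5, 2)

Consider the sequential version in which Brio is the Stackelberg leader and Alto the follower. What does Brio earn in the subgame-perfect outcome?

15

Work backward from Alto's decision.
- S: Alto compares 8, 7, 15 and picks Large; Brio would get 5.
- M: Alto compares 8, 10, 5 and picks Medium; Brio would get 7.
- L: Alto compares 5, 11, 12 and picks Large; Brio would get 15.
- XL: Alto compares 13, 8, 5 and picks Small; Brio would get 3.
Maximizing over 5, 7, 15, 3, Brio chooses L. Subgame-perfect outcome: (Large, L) with payoffs (12, 15).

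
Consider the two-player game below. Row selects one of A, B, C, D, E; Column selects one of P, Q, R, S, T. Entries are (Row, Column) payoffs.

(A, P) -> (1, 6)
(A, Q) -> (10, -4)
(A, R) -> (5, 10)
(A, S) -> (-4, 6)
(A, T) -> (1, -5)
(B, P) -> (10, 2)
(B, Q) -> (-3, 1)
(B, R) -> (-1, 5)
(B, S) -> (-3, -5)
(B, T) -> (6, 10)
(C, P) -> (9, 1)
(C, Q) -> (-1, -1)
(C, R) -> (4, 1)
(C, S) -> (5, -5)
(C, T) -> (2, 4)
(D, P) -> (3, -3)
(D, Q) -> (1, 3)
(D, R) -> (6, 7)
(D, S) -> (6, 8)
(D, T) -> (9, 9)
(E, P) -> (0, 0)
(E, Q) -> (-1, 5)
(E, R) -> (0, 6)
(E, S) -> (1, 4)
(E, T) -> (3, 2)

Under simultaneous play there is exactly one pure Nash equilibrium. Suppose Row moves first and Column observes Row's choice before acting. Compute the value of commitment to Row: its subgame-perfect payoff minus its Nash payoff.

Backward induction with Row moving first.
- A: BR = R, leader payoff 5.
- B: BR = T, leader payoff 6.
- C: BR = T, leader payoff 2.
- D: BR = T, leader payoff 9.
- E: BR = R, leader payoff 0.
Among 5, 6, 2, 9, 0, the best is 9 at D. Subgame-perfect outcome: (D, T) with payoffs (9, 9).
For the simultaneous game, intersect best replies.
Row's best replies: P→B; Q→A; R→D; S→D; T→D.
Column's best replies: A→R; B→T; C→T; D→T; E→R.
The unique mutual best reply is (D, T), giving (9, 9).
Row's commitment gain: 9 − 9 = 0.

0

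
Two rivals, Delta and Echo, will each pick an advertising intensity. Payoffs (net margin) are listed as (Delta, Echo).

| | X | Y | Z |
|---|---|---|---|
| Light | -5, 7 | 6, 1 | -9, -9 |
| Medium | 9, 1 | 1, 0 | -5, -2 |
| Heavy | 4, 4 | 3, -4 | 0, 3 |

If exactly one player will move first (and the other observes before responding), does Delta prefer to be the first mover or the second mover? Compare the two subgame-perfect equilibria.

first

If Delta leads: Echo's best replies are Light→X, Medium→X, Heavy→X; Delta's induced payoffs -5, 9, 4; outcome (Medium, X), payoffs (9, 1).
If Echo leads: Delta's best replies are X→Medium, Y→Light, Z→Heavy; Echo's induced payoffs 1, 1, 3; outcome (Heavy, Z), payoffs (0, 3).
Delta gets 9 moving first and 0 moving second, so Delta prefers to move first.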